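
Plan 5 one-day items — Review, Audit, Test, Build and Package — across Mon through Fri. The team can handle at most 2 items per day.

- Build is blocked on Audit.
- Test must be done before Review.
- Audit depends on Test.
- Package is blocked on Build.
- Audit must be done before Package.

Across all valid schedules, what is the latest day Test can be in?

Downstream work caps Test at Tue.
Test at Tue is achievable: Build in Thu, Package in Fri, Review in Wed, Test in Tue, Audit in Wed.

Tue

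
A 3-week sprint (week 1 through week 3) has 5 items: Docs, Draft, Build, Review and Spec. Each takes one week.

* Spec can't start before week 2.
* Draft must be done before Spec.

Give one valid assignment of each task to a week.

Spec -> week 2; Review -> week 1; Docs -> week 1; Draft -> week 1; Build -> week 1

Checking: Draft(week 1) before Spec(week 2); Spec=week 2 in [week 2,week 3].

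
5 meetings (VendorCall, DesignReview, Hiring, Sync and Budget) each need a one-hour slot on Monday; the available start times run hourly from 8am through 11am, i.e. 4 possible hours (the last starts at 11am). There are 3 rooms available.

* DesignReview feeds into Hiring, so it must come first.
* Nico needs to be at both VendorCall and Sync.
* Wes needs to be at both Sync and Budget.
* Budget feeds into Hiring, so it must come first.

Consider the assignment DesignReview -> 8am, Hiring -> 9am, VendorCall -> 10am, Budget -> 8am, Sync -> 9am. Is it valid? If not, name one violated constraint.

There are 3 rooms available — holds.
DesignReview feeds into Hiring, so it must come first — holds.
Nico needs to be at both VendorCall and Sync — holds.
Wes needs to be at both Sync and Budget — holds.
Budget feeds into Hiring, so it must come first — holds.

Yes, all constraints hold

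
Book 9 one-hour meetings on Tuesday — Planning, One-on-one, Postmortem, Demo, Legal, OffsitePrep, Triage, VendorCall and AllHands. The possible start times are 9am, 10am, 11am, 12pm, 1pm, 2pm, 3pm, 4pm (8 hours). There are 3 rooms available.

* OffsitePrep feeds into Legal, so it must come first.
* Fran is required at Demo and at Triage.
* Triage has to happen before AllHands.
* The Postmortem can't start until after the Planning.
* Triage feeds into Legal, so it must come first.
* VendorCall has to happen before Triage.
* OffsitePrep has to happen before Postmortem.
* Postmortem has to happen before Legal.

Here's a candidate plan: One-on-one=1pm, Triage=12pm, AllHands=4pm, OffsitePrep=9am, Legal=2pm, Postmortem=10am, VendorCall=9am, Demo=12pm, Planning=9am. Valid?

Postmortem has to happen before Legal — holds.
There are 3 rooms available — holds.
OffsitePrep feeds into Legal, so it must come first — holds.
Triage has to happen before AllHands — holds.
The Postmortem can't start until after the Planning — holds.
Fran is required at Demo and at Triage — violated.
OffsitePrep has to happen before Postmortem — holds.
Triage feeds into Legal, so it must come first — holds.
VendorCall has to happen before Triage — holds.

Invalid. Fran is required at Demo and at Triage.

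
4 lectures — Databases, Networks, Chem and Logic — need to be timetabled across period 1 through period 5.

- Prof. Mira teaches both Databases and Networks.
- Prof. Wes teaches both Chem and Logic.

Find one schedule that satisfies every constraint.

Networks=period 2; Chem=period 1; Logic=period 2; Databases=period 1

Checking: Chem(period 1) != Logic(period 2); Databases(period 1) != Networks(period 2).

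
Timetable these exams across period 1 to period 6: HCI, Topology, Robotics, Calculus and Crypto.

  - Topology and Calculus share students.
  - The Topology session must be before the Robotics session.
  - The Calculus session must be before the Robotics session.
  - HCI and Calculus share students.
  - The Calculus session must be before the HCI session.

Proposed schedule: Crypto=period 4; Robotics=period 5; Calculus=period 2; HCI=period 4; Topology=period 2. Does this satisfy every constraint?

No — it violates: Topology and Calculus share students

The Calculus session must be before the HCI session — holds.
HCI and Calculus share students — holds.
Topology and Calculus share students — violated.
The Topology session must be before the Robotics session — holds.
The Calculus session must be before the Robotics session — holds.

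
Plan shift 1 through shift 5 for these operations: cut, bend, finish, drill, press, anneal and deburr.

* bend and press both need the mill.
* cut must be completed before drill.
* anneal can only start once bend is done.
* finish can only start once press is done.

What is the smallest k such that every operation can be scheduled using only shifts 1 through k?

The precedence chain requires at least 2 distinct shifts.
Could 2 shifts be enough, i.e. nothing placed later than shift 2? No: finish must come after press (at shift 1 or later) → {shift 2}; press must come before finish (at shift 2 or earlier) → {shift 1}; anneal must come after bend (at shift 1 or later) → {shift 2}; bend must come before anneal (at shift 2 or earlier) → {shift 1}; press can't share with bend (shift 1) → nothing is left.
So 2 shifts is not enough.
3 works (last occupied shift: shift 3): for example finish in shift 3; cut in shift 1; anneal in shift 2; bend in shift 1; drill in shift 2; press in shift 2; deburr in shift 1.

3 shifts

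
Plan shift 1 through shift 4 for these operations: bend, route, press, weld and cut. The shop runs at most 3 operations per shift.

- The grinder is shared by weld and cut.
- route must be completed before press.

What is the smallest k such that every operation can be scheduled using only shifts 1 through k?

The precedence chain requires at least 2 distinct shifts.
With at most 3 per shift and 5 operations, at least 2 shifts are needed.
2 works (last occupied shift: shift 2): for example press=shift 2; weld=shift 1; bend=shift 1; route=shift 1; cut=shift 2.

2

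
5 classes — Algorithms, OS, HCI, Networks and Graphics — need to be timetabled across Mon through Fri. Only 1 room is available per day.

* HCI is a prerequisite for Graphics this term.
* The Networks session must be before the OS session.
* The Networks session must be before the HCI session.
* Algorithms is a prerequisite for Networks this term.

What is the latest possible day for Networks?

Tue

Precedence pushes Networks to at least Tue; downstream work caps Networks at Wed.
Networks at Tue is achievable: Graphics in Fri, HCI in Wed, Algorithms in Mon, OS in Thu, Networks in Tue.
Nothing later works — the capacity limit rule out every day after Tue.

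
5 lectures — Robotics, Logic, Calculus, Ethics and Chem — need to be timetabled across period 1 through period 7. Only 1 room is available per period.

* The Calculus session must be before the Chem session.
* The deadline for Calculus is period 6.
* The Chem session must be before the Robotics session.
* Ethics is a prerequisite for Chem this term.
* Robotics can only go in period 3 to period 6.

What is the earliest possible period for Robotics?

Robotics is available from period 3; Robotics's own window allows nothing later than period 6.
Robotics at period 4 is achievable: Calculus in period 1; Chem in period 3; Logic in period 5; Ethics in period 2; Robotics in period 4.
Nothing earlier works — the capacity limit rule out every period before period 4.

period 4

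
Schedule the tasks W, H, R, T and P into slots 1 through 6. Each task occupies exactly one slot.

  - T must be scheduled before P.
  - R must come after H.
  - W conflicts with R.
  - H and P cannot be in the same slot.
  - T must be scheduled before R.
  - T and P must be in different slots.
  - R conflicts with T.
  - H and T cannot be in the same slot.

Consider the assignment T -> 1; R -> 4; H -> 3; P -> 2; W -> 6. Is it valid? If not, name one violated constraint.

Yes, all constraints hold

H and P cannot be in the same slot — holds.
H and T cannot be in the same slot — holds.
W conflicts with R — holds.
R conflicts with T — holds.
R must come after H — holds.
T and P must be in different slots — holds.
T must be scheduled before R — holds.
T must be scheduled before P — holds.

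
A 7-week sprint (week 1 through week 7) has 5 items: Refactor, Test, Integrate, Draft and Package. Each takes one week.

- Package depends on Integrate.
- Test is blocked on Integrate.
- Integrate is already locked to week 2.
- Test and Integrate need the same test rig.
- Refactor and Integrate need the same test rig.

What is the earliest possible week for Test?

week 3

Precedence pushes Test to at least week 3.
Test at week 3 is achievable: Test -> week 3, Refactor -> week 1, Package -> week 3, Integrate -> week 2, Draft -> week 1.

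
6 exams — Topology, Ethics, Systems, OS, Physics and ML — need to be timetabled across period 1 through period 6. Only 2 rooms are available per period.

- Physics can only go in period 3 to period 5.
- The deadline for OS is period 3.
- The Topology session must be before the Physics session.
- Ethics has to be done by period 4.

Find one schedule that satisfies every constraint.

Systems -> period 2, Ethics -> period 1, OS -> period 1, Physics -> period 3, ML -> period 3, Topology -> period 2

Checking: Topology(period 2) before Physics(period 3); OS=period 1 in [period 1,period 3]; Ethics=period 1 in [period 1,period 4]; Physics=period 3 in [period 3,period 5]; max 2 per period (cap 2).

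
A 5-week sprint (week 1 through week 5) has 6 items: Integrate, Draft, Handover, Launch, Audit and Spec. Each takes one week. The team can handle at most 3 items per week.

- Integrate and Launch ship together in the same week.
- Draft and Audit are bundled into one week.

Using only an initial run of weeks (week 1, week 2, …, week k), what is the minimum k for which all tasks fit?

2

With at most 3 per week and 6 tasks, at least 2 weeks are needed.
2 works (last occupied week: week 2): for example Integrate -> week 1; Handover -> week 1; Draft -> week 2; Launch -> week 1; Audit -> week 2; Spec -> week 2.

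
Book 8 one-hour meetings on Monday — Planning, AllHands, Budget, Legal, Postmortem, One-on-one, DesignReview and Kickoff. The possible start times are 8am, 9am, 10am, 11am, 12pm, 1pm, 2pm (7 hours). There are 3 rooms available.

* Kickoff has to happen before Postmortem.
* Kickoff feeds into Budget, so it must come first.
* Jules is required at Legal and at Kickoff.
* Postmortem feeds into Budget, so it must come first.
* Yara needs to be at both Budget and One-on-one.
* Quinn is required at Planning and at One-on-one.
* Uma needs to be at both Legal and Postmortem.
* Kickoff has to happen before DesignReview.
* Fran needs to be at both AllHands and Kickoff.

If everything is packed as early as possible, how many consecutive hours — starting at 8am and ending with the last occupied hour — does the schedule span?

3

The precedence chain requires at least 3 distinct hours.
With at most 3 per hour and 8 meetings, at least 3 hours are needed.
3 works (last occupied hour: 10am): for example Legal=10am; AllHands=10am; Budget=10am; One-on-one=9am; Postmortem=9am; Kickoff=8am; Planning=8am; DesignReview=9am.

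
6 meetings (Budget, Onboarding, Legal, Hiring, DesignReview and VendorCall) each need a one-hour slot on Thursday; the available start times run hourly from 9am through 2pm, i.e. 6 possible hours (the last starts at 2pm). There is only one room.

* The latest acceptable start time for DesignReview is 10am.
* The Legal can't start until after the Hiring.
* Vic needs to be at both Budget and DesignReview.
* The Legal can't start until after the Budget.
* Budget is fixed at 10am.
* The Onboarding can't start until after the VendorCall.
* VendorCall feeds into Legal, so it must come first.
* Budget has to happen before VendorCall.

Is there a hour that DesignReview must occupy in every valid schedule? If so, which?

DesignReview's window is 9am–10am.
Budget is fixed at 10am, and DesignReview can't share a hour with Budget.
So DesignReview must be 9am.

9am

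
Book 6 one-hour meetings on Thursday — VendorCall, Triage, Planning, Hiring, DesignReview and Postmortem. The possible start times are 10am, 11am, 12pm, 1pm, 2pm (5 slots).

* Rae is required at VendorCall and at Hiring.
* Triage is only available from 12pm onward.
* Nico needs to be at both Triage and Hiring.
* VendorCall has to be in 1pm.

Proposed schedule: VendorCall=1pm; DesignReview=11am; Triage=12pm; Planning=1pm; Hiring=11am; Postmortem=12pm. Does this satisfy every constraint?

VendorCall has to be in 1pm — holds.
Triage is only available from 12pm onward — holds.
Rae is required at VendorCall and at Hiring — holds.
Nico needs to be at both Triage and Hiring — holds.

Valid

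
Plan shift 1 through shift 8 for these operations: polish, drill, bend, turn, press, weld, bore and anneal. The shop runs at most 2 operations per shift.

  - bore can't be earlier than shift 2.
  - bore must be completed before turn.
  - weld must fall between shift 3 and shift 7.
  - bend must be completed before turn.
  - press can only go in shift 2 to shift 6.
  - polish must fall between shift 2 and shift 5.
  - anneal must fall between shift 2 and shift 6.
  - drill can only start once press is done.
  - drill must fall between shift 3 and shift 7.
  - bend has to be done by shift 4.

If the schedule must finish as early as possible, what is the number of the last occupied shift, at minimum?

The precedence chain requires at least 2 distinct shifts.
With at most 2 per shift and 8 operations, at least 4 shifts are needed.
drill can't be placed before shift 3, so the schedule must run through at least shift 3.
Could 4 shifts be enough, i.e. nothing placed later than shift 4? No: polish's window within 4 shifts is {shift 2, shift 3, shift 4}; drill's window within 4 shifts is {shift 3, shift 4}; press's window within 4 shifts is {shift 2, shift 3, shift 4}; weld's window within 4 shifts is {shift 3, shift 4}; bore's window within 4 shifts is {shift 2, shift 3, shift 4}; anneal's window within 4 shifts is {shift 2, shift 3, shift 4}; press must come before drill (at shift 4 or earlier) → {shift 2, shift 3}; turn must come after bore (at shift 2 or later) → {shift 3, shift 4}; bore must come before turn (at shift 4 or earlier) → {shift 2, shift 3}; polish, drill, turn, press, weld, bore and anneal are all confined to {shift 2, shift 3, shift 4} — 7 operations for 3 shifts at most 2 apiece is too many.
So 4 shifts is not enough.
5 works (last occupied shift: shift 5): for example anneal -> shift 4, drill -> shift 3, turn -> shift 5, polish -> shift 4, bend -> shift 1, weld -> shift 3, press -> shift 2, bore -> shift 2.

shift 5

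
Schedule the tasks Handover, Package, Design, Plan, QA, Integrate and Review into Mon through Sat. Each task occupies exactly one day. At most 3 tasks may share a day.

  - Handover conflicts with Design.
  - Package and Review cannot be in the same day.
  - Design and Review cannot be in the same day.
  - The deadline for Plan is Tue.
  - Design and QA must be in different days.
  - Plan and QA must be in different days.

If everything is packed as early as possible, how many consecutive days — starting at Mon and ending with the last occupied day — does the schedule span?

With at most 3 per day and 7 tasks, at least 3 days are needed.
3 works (last occupied day: Wed): for example Review in Wed, Handover in Mon, Package in Mon, Plan in Mon, QA in Wed, Design in Tue, Integrate in Tue.

3 days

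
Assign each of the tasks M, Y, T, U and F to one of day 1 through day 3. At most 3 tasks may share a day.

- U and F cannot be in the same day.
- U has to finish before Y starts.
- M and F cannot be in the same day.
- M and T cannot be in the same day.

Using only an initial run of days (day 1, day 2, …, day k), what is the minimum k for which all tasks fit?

The precedence chain requires at least 2 distinct days.
With at most 3 per day and 5 tasks, at least 2 days are needed.
2 works (last occupied day: day 2): for example Y in day 2, F in day 2, M in day 1, U in day 1, T in day 2.

2 days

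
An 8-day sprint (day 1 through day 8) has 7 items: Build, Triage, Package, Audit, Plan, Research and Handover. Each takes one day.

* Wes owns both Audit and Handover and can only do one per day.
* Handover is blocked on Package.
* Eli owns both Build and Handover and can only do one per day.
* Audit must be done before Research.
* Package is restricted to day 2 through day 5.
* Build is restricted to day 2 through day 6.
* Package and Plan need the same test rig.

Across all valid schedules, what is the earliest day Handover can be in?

day 3

Precedence pushes Handover to at least day 3.
Handover at day 3 is achievable: Package=day 2; Plan=day 1; Handover=day 3; Triage=day 1; Research=day 2; Build=day 2; Audit=day 1.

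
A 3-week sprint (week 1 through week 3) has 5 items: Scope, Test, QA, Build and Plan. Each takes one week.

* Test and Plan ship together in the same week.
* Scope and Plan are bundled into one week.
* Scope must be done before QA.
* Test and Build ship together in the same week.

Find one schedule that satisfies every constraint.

Test in week 1, Scope in week 1, QA in week 2, Plan in week 1, Build in week 1

Checking: Scope(week 1) before QA(week 2); Scope = Plan = week 1; Test = Plan = week 1; Test = Build = week 1.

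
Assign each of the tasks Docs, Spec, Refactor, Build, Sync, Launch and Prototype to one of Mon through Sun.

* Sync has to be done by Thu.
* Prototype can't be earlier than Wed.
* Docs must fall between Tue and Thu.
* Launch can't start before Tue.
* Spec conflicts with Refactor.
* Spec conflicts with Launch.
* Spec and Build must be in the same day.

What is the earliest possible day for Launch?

Tue

Launch is available from Tue.
Launch at Tue is achievable: Build=Mon; Sync=Mon; Refactor=Tue; Spec=Mon; Launch=Tue; Prototype=Wed; Docs=Tue.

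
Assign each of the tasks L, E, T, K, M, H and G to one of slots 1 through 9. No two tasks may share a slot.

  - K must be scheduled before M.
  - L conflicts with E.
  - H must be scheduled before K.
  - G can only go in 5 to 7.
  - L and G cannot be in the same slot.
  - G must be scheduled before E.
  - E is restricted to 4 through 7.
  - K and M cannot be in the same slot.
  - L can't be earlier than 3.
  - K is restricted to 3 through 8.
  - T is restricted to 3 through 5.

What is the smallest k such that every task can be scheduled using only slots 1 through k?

The precedence chain requires at least 3 distinct slots.
With at most 1 per slot and 7 tasks, at least 7 slots are needed.
Propagating the time windows through the other constraints, E can't land before 6, so the schedule must run through at least slot 6.
Could 7 slots be enough, i.e. nothing placed later than 7? No: L's window within 7 slots is {3, 4, 5, 6, 7}; E's window within 7 slots is {4, 5, 6, 7}; T's window within 7 slots is {3, 4, 5}; K's window within 7 slots is {3, 4, 5, 6, 7}; G's window within 7 slots is {5, 6, 7}; E must come after G (at 5 or later) → {6, 7}; G must come before E (at 7 or earlier) → {5, 6}; M must come after K (at 3 or later) → {4, 5, 6, 7}; K must come before M (at 7 or earlier) → {3, 4, 5, 6}; L, E, T, K, M and G are all confined to {3, 4, 5, 6, 7} — 6 tasks for 5 slots at most 1 apiece is too many.
So 7 slots is not enough.
8 works (last occupied slot: 8): for example G in 5; L in 7; E in 6; T in 3; K in 4; M in 8; H in 1.

8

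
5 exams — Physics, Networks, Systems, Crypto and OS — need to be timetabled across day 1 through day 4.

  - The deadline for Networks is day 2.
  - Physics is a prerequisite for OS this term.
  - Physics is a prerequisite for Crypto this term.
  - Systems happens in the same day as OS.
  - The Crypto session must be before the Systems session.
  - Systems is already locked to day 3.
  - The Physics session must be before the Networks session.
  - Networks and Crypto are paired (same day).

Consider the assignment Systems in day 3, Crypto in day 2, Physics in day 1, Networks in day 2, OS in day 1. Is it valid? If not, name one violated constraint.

No. Systems happens in the same day as OS is not satisfied.

The deadline for Networks is day 2 — holds.
The Crypto session must be before the Systems session — holds.
Systems is already locked to day 3 — holds.
The Physics session must be before the Networks session — holds.
Networks and Crypto are paired (same day) — holds.
Physics is a prerequisite for Crypto this term — holds.
Physics is a prerequisite for OS this term — violated.
Systems happens in the same day as OS — violated.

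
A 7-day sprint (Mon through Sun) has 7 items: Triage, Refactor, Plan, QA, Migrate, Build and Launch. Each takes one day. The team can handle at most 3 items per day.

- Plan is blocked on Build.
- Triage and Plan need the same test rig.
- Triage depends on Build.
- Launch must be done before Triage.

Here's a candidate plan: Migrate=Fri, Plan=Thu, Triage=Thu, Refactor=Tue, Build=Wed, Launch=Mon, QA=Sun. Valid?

No — it violates: Triage and Plan need the same test rig

Triage and Plan need the same test rig — violated.
The team can handle at most 3 items per day — holds.
Triage depends on Build — holds.
Launch must be done before Triage — holds.
Plan is blocked on Build — holds.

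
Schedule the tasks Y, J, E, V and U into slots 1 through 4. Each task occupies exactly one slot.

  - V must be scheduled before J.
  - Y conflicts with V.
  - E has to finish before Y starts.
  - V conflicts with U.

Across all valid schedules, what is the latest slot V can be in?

3

Downstream work caps V at 3.
V at 3 is achievable: V -> 3; Y -> 2; U -> 1; E -> 1; J -> 4.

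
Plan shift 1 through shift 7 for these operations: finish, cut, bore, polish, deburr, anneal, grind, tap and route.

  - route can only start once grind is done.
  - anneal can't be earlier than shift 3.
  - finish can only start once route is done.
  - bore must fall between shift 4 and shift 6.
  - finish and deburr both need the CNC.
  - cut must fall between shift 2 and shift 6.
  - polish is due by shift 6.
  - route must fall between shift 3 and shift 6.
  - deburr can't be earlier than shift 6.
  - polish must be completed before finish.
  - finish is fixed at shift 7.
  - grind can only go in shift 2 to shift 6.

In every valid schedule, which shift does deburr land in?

deburr's window is shift 6–shift 7.
finish is fixed at shift 7, and deburr can't share a shift with finish.
So deburr must be shift 6.

shift 6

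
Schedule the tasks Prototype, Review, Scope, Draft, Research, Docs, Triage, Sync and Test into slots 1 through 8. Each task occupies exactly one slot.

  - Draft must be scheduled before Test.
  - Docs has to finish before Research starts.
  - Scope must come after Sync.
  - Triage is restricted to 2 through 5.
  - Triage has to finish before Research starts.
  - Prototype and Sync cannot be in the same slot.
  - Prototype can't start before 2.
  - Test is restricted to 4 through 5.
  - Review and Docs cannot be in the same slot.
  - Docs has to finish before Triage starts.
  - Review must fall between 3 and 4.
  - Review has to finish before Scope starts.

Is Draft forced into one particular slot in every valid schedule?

Draft can be 1 (e.g. Prototype in 2, Triage in 2, Sync in 1, Docs in 1, Test in 4, Draft in 1, Scope in 4, Review in 3, Research in 3) or 2 (e.g. Research=3, Triage=2, Sync=1, Prototype=2, Review=3, Draft=2, Test=4, Docs=1, Scope=4).

No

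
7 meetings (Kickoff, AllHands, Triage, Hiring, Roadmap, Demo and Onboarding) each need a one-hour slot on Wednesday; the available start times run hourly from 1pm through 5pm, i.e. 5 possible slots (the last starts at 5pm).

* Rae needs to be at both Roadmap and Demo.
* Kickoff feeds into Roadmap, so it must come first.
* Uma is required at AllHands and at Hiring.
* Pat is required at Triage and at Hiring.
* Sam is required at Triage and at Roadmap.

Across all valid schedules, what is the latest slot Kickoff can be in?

Downstream work caps Kickoff at 4pm.
Kickoff at 4pm is achievable: Onboarding=1pm, AllHands=1pm, Roadmap=5pm, Kickoff=4pm, Triage=1pm, Demo=1pm, Hiring=2pm.

4pm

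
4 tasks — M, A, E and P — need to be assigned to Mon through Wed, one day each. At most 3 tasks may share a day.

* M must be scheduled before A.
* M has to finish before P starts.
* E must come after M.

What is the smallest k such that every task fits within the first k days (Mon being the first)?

2

The precedence chain requires at least 2 distinct days.
With at most 3 per day and 4 tasks, at least 2 days are needed.
2 works (last occupied day: Tue): for example E in Tue; M in Mon; A in Tue; P in Tue.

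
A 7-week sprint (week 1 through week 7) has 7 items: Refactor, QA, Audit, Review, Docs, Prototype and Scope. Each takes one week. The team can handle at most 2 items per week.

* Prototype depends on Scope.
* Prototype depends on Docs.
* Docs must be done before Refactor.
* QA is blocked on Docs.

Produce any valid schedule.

Audit -> week 3; QA -> week 3; Docs -> week 1; Review -> week 4; Scope -> week 1; Prototype -> week 2; Refactor -> week 2

Checking: Docs(week 1) before Prototype(week 2); Docs(week 1) before QA(week 3); Docs(week 1) before Refactor(week 2); Scope(week 1) before Prototype(week 2); max 2 per week (cap 2).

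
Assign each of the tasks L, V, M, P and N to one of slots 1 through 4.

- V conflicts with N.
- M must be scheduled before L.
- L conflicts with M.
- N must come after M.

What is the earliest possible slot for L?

2

Precedence pushes L to at least 2.
L at 2 is achievable: N -> 2; V -> 1; L -> 2; M -> 1; P -> 1.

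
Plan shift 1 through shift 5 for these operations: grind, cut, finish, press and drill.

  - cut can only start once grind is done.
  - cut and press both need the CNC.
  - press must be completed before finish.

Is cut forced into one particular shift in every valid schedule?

cut can be shift 2 (e.g. finish -> shift 2, grind -> shift 1, press -> shift 1, cut -> shift 2, drill -> shift 1) or shift 3 (e.g. finish -> shift 2, grind -> shift 1, drill -> shift 1, press -> shift 1, cut -> shift 3).

No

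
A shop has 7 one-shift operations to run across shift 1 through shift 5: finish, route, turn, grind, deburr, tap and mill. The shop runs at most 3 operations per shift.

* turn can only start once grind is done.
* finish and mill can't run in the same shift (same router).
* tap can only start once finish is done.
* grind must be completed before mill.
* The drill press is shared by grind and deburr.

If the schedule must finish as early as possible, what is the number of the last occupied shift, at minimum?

shift 3

The precedence chain requires at least 2 distinct shifts.
With at most 3 per shift and 7 operations, at least 3 shifts are needed.
3 works (last occupied shift: shift 3): for example grind -> shift 1, route -> shift 1, tap -> shift 2, mill -> shift 2, turn -> shift 2, deburr -> shift 3, finish -> shift 1.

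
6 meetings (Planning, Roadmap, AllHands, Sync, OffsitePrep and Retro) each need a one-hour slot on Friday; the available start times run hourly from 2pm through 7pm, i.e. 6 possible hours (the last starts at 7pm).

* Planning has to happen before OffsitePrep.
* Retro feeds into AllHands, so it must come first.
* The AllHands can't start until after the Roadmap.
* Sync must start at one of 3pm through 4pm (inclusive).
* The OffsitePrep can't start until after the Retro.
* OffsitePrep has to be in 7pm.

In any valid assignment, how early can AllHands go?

3pm

Precedence pushes AllHands to at least 3pm.
AllHands at 3pm is achievable: AllHands -> 3pm; OffsitePrep -> 7pm; Roadmap -> 2pm; Retro -> 2pm; Sync -> 3pm; Planning -> 2pm.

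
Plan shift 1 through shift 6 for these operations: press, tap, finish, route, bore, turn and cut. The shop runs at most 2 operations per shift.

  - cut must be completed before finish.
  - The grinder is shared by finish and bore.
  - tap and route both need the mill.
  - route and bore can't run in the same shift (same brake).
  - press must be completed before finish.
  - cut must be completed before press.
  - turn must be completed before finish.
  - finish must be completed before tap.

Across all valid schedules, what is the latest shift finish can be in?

Precedence pushes finish to at least shift 3; downstream work caps finish at shift 5.
finish at shift 5 is achievable: press in shift 2, finish in shift 5, bore in shift 3, turn in shift 1, cut in shift 1, tap in shift 6, route in shift 2.

shift 5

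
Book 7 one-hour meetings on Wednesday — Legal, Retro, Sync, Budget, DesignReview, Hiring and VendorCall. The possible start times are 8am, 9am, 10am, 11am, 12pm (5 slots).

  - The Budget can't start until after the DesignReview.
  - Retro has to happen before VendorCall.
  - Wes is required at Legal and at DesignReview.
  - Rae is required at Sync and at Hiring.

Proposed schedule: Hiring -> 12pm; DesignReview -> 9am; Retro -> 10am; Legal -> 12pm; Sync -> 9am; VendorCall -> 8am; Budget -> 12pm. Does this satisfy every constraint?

Invalid. Retro has to happen before VendorCall.

The Budget can't start until after the DesignReview — holds.
Wes is required at Legal and at DesignReview — holds.
Retro has to happen before VendorCall — violated.
Rae is required at Sync and at Hiring — holds.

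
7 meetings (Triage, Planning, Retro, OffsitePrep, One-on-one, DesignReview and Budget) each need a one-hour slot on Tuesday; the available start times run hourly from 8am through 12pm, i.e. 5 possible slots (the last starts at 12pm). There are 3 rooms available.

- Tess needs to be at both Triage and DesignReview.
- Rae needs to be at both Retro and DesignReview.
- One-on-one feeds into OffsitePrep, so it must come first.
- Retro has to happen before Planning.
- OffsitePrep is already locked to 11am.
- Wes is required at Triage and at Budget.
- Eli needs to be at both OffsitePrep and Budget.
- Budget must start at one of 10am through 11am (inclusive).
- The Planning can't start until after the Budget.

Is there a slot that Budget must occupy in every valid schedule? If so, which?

10am

Budget's window is 10am–11am.
OffsitePrep is fixed at 11am, and Budget can't share a slot with OffsitePrep.
So Budget must be 10am.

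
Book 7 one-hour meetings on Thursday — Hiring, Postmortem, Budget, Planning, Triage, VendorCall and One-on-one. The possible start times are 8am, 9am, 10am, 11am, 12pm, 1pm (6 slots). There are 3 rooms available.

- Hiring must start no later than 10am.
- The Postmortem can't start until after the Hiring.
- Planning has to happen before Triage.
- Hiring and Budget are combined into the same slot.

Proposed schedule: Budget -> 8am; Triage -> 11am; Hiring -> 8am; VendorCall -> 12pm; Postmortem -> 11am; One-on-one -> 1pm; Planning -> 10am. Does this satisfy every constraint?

The Postmortem can't start until after the Hiring — holds.
Hiring must start no later than 10am — holds.
Hiring and Budget are combined into the same slot — holds.
There are 3 rooms available — holds.
Planning has to happen before Triage — holds.

Yes, all constraints hold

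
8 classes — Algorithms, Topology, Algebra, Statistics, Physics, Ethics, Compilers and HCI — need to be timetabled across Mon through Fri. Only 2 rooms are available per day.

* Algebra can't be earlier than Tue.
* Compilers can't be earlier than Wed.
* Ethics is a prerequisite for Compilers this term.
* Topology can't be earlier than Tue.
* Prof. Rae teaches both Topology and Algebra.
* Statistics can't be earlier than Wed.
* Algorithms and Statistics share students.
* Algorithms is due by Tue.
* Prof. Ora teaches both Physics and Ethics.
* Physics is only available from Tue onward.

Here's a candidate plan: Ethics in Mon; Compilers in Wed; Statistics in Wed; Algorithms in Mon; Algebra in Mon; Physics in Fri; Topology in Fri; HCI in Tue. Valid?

No — it violates: Algebra can't be earlier than Tue

Prof. Rae teaches both Topology and Algebra — holds.
Prof. Ora teaches both Physics and Ethics — holds.
Algorithms and Statistics share students — holds.
Ethics is a prerequisite for Compilers this term — holds.
Physics is only available from Tue onward — holds.
Algorithms is due by Tue — holds.
Statistics can't be earlier than Wed — holds.
Topology can't be earlier than Tue — holds.
Algebra can't be earlier than Tue — violated.
Compilers can't be earlier than Wed — holds.
Only 2 rooms are available per day — violated.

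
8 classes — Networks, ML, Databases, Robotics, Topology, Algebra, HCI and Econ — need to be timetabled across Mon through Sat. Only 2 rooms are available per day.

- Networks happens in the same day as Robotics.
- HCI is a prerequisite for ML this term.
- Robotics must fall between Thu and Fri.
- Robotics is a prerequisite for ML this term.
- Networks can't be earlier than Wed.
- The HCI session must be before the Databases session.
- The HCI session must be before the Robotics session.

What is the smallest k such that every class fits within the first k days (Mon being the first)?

5 days

The precedence chain requires at least 3 distinct days.
With at most 2 per day and 8 classes, at least 4 days are needed.
Propagating the time windows through the other constraints, ML can't land before Fri — that is day 5 counting from Mon — so the schedule must run through at least 5 days.
5 works (last occupied day: Fri): for example ML -> Fri; Topology -> Mon; HCI -> Mon; Databases -> Tue; Algebra -> Tue; Networks -> Thu; Econ -> Wed; Robotics -> Thu.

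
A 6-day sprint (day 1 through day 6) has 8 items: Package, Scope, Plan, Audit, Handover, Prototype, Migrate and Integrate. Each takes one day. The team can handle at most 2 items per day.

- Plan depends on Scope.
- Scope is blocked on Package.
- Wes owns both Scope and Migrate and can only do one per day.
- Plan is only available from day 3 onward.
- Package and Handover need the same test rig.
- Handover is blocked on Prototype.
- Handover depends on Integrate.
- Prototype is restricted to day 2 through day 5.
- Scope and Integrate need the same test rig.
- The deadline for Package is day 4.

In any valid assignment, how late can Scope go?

Precedence pushes Scope to at least day 2; downstream work caps Scope at day 5.
Scope at day 5 is achievable: Plan -> day 6; Migrate -> day 3; Integrate -> day 1; Scope -> day 5; Audit -> day 2; Prototype -> day 2; Package -> day 1; Handover -> day 3.

day 5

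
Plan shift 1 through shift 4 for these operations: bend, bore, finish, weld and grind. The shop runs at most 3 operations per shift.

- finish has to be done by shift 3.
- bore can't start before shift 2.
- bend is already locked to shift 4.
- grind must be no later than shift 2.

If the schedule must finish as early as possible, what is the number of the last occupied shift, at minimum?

shift 4

With at most 3 per shift and 5 operations, at least 2 shifts are needed.
bend can't be placed before shift 4, so the schedule must run through at least shift 4.
4 works (last occupied shift: shift 4): for example grind=shift 1; finish=shift 1; bend=shift 4; bore=shift 2; weld=shift 1.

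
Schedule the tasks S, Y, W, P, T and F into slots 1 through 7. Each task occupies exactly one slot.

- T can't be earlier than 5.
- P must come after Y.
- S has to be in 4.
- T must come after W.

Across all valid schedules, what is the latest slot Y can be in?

6

Downstream work caps Y at 6.
Y at 6 is achievable: F=1; Y=6; T=5; S=4; P=7; W=1.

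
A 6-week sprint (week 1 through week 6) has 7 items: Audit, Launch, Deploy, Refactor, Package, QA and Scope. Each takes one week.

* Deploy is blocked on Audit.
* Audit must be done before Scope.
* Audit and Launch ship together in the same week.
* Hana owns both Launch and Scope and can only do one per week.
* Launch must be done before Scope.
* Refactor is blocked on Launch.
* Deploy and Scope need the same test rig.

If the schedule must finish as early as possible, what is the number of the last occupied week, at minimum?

The precedence chain requires at least 2 distinct weeks.
Could 2 weeks be enough, i.e. nothing placed later than week 2? No: Scope must come after Audit (at week 1 or later) → {week 2}; Audit must come before Scope (at week 2 or earlier) → {week 1}; Deploy must come after Audit (at week 1 or later) → {week 2}; Scope can't share with Deploy (week 2) → nothing is left.
So 2 weeks is not enough.
3 works (last occupied week: week 3): for example Scope in week 2; QA in week 1; Launch in week 1; Deploy in week 3; Package in week 1; Audit in week 1; Refactor in week 2.

week 3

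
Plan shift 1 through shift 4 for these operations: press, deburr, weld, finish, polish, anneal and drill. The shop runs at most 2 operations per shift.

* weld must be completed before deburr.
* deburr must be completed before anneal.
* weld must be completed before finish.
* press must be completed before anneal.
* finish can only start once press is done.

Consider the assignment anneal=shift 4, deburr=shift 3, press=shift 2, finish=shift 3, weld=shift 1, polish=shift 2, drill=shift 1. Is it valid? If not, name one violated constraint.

Yes

The shop runs at most 2 operations per shift — holds.
weld must be completed before finish — holds.
deburr must be completed before anneal — holds.
weld must be completed before deburr — holds.
press must be completed before anneal — holds.
finish can only start once press is done — holds.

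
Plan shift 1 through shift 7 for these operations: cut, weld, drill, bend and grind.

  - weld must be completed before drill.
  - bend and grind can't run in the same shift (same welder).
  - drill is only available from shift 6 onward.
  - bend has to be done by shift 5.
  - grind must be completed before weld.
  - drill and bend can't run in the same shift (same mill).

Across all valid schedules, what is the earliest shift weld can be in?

shift 2

Precedence pushes weld to at least shift 2; downstream work caps weld at shift 6.
weld at shift 2 is achievable: grind in shift 1; bend in shift 2; weld in shift 2; cut in shift 1; drill in shift 6.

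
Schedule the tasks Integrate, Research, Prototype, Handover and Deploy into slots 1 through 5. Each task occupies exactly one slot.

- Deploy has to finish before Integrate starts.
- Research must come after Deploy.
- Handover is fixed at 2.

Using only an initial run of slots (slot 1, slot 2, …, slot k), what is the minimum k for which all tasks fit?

The precedence chain requires at least 2 distinct slots.
2 works (last occupied slot: 2): for example Prototype=1, Deploy=1, Research=2, Integrate=2, Handover=2.

2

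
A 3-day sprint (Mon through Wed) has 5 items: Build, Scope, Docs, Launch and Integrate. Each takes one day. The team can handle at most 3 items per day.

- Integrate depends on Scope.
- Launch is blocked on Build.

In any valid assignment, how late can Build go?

Downstream work caps Build at Tue.
Build at Tue is achievable: Docs=Mon; Integrate=Tue; Build=Tue; Launch=Wed; Scope=Mon.

Tue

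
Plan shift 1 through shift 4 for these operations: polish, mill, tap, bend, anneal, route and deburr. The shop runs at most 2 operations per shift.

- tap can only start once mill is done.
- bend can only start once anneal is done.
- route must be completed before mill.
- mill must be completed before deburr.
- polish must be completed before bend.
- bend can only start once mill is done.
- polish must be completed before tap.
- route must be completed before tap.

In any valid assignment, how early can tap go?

shift 3

Precedence pushes tap to at least shift 3.
tap at shift 3 is achievable: mill in shift 2; bend in shift 3; route in shift 1; tap in shift 3; polish in shift 1; anneal in shift 2; deburr in shift 4.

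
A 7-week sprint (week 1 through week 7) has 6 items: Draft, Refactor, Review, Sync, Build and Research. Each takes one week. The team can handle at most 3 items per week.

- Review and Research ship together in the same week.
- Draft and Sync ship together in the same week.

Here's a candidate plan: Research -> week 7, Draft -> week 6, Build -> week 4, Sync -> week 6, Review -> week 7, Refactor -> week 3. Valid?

Valid

The team can handle at most 3 items per week — holds.
Review and Research ship together in the same week — holds.
Draft and Sync ship together in the same week — holds.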